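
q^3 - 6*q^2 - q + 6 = (q - 6)*(q - 1)*(q + 1)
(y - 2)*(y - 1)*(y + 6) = y^3 + 3*y^2 - 16*y + 12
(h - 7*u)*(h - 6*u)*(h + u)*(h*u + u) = h^4*u - 12*h^3*u^2 + h^3*u + 29*h^2*u^3 - 12*h^2*u^2 + 42*h*u^4 + 29*h*u^3 + 42*u^4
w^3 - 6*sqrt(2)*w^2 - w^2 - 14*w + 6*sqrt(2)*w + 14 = (w - 1)*(w - 7*sqrt(2))*(w + sqrt(2))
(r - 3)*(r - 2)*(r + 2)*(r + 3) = r^4 - 13*r^2 + 36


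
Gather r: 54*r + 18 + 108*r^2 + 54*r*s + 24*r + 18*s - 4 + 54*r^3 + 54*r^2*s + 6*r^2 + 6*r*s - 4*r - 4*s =54*r^3 + r^2*(54*s + 114) + r*(60*s + 74) + 14*s + 14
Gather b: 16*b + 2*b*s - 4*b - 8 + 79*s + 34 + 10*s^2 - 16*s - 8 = b*(2*s + 12) + 10*s^2 + 63*s + 18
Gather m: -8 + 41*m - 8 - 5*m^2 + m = -5*m^2 + 42*m - 16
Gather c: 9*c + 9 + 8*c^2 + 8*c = 8*c^2 + 17*c + 9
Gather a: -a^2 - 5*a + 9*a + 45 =-a^2 + 4*a + 45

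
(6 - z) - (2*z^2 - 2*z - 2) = -2*z^2 + z + 8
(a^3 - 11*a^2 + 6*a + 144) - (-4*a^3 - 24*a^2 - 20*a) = 5*a^3 + 13*a^2 + 26*a + 144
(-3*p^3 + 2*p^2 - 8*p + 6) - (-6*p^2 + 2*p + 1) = -3*p^3 + 8*p^2 - 10*p + 5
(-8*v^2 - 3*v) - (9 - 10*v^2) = 2*v^2 - 3*v - 9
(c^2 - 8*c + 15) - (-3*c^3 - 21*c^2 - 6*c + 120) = 3*c^3 + 22*c^2 - 2*c - 105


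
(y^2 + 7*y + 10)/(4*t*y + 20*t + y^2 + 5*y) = (y + 2)/(4*t + y)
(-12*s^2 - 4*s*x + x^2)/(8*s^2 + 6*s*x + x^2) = (-6*s + x)/(4*s + x)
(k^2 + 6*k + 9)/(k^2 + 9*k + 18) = (k + 3)/(k + 6)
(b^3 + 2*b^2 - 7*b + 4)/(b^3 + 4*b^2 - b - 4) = (b - 1)/(b + 1)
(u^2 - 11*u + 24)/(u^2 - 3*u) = (u - 8)/u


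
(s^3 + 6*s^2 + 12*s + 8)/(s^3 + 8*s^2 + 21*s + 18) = (s^2 + 4*s + 4)/(s^2 + 6*s + 9)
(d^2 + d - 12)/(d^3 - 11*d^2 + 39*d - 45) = (d + 4)/(d^2 - 8*d + 15)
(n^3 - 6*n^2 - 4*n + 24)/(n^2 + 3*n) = (n^3 - 6*n^2 - 4*n + 24)/(n*(n + 3))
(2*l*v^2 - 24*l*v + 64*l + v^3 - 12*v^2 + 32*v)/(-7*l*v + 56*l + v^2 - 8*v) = (2*l*v - 8*l + v^2 - 4*v)/(-7*l + v)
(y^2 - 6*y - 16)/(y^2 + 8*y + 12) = (y - 8)/(y + 6)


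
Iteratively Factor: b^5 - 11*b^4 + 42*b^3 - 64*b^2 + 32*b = (b)*(b^4 - 11*b^3 + 42*b^2 - 64*b + 32) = b*(b - 4)*(b^3 - 7*b^2 + 14*b - 8) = b*(b - 4)*(b - 1)*(b^2 - 6*b + 8) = b*(b - 4)*(b - 2)*(b - 1)*(b - 4)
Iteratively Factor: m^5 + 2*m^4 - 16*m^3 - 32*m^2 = (m + 4)*(m^4 - 2*m^3 - 8*m^2) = (m - 4)*(m + 4)*(m^3 + 2*m^2) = m*(m - 4)*(m + 4)*(m^2 + 2*m) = m^2*(m - 4)*(m + 4)*(m + 2)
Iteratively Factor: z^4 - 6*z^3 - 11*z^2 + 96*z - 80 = (z - 1)*(z^3 - 5*z^2 - 16*z + 80) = (z - 1)*(z + 4)*(z^2 - 9*z + 20) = (z - 4)*(z - 1)*(z + 4)*(z - 5)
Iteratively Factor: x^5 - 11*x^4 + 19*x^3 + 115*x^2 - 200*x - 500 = (x - 5)*(x^4 - 6*x^3 - 11*x^2 + 60*x + 100) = (x - 5)^2*(x^3 - x^2 - 16*x - 20) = (x - 5)^3*(x^2 + 4*x + 4) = (x - 5)^3*(x + 2)*(x + 2)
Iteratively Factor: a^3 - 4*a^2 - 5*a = (a - 5)*(a^2 + a) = a*(a - 5)*(a + 1)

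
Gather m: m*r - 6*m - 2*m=m*(r - 8)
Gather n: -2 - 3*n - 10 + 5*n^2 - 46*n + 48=5*n^2 - 49*n + 36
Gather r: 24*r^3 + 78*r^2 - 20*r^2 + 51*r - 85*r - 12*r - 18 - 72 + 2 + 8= 24*r^3 + 58*r^2 - 46*r - 80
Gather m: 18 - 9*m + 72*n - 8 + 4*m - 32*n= -5*m + 40*n + 10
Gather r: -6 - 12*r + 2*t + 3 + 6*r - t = -6*r + t - 3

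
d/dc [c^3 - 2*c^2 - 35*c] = 3*c^2 - 4*c - 35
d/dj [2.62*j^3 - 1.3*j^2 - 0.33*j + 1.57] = 7.86*j^2 - 2.6*j - 0.33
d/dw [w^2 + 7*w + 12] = 2*w + 7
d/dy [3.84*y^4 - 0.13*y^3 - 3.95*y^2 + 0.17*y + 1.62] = 15.36*y^3 - 0.39*y^2 - 7.9*y + 0.17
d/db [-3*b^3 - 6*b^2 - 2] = 3*b*(-3*b - 4)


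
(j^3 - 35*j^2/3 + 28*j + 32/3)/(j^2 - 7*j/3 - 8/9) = 3*(j^2 - 12*j + 32)/(3*j - 8)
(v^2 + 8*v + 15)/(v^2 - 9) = (v + 5)/(v - 3)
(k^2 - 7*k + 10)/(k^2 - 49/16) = 16*(k^2 - 7*k + 10)/(16*k^2 - 49)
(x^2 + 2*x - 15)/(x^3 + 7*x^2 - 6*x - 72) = (x + 5)/(x^2 + 10*x + 24)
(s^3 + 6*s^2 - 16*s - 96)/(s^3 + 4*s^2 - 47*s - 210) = (s^2 - 16)/(s^2 - 2*s - 35)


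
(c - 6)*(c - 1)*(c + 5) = c^3 - 2*c^2 - 29*c + 30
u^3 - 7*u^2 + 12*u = u*(u - 4)*(u - 3)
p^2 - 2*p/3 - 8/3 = (p - 2)*(p + 4/3)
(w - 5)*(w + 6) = w^2 + w - 30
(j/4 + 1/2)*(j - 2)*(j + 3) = j^3/4 + 3*j^2/4 - j - 3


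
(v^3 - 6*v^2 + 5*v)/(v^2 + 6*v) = (v^2 - 6*v + 5)/(v + 6)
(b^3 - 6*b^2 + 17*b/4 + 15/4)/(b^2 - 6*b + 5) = (b^2 - b - 3/4)/(b - 1)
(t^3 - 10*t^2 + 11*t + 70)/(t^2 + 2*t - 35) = (t^2 - 5*t - 14)/(t + 7)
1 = 1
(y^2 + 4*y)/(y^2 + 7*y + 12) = y/(y + 3)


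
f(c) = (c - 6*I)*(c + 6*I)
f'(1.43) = 2.86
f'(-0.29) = -0.58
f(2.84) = 44.07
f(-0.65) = 36.42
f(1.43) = 38.04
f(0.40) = 36.16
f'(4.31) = 8.62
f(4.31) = 54.58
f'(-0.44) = -0.88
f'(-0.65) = -1.30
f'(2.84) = 5.68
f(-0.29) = 36.08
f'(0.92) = 1.84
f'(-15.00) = -30.00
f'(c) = 2*c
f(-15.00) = 261.00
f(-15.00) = 261.00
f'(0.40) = 0.80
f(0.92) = 36.85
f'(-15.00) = -30.00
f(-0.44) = 36.19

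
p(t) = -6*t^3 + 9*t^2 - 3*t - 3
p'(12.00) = -2379.00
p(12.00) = -9111.00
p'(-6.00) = -759.00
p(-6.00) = 1635.00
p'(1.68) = -23.56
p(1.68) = -11.09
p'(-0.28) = -9.45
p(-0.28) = -1.32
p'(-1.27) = -54.89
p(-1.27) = 27.62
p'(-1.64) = -80.93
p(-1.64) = 52.59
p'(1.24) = -8.36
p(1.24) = -4.32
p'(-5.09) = -560.97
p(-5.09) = 1036.68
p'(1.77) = -27.53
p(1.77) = -13.39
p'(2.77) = -91.25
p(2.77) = -69.78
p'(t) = -18*t^2 + 18*t - 3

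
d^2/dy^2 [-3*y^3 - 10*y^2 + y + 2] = -18*y - 20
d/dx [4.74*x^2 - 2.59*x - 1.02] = 9.48*x - 2.59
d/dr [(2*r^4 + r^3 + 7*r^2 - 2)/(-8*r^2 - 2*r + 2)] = (-8*r^5 - 5*r^4 + 3*r^3 - 2*r^2 - r - 1)/(16*r^4 + 8*r^3 - 7*r^2 - 2*r + 1)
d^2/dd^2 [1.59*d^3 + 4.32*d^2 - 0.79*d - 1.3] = 9.54*d + 8.64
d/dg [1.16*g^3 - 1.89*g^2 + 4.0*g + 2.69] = 3.48*g^2 - 3.78*g + 4.0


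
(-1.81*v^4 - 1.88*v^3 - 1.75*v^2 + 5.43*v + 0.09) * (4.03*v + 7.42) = -7.2943*v^5 - 21.0066*v^4 - 21.0021*v^3 + 8.8979*v^2 + 40.6533*v + 0.6678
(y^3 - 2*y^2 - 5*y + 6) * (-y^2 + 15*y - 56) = -y^5 + 17*y^4 - 81*y^3 + 31*y^2 + 370*y - 336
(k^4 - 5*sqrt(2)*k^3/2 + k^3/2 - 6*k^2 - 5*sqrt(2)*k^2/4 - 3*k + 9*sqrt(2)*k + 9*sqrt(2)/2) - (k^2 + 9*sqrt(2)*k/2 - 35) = k^4 - 5*sqrt(2)*k^3/2 + k^3/2 - 7*k^2 - 5*sqrt(2)*k^2/4 - 3*k + 9*sqrt(2)*k/2 + 9*sqrt(2)/2 + 35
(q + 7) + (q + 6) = 2*q + 13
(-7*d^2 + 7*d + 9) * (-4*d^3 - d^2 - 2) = 28*d^5 - 21*d^4 - 43*d^3 + 5*d^2 - 14*d - 18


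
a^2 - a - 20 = (a - 5)*(a + 4)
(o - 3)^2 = o^2 - 6*o + 9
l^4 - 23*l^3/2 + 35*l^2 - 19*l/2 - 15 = (l - 6)*(l - 5)*(l - 1)*(l + 1/2)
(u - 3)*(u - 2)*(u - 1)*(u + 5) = u^4 - u^3 - 19*u^2 + 49*u - 30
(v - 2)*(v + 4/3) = v^2 - 2*v/3 - 8/3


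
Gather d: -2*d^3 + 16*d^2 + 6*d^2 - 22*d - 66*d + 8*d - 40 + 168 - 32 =-2*d^3 + 22*d^2 - 80*d + 96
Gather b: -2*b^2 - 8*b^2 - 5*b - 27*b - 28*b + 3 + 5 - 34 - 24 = -10*b^2 - 60*b - 50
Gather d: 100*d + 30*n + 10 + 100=100*d + 30*n + 110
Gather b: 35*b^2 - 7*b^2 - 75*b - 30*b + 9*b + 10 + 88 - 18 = 28*b^2 - 96*b + 80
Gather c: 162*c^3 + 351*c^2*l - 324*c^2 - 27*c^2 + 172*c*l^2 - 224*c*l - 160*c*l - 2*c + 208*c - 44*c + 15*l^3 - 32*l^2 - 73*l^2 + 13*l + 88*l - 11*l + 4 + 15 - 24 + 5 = 162*c^3 + c^2*(351*l - 351) + c*(172*l^2 - 384*l + 162) + 15*l^3 - 105*l^2 + 90*l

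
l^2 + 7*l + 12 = (l + 3)*(l + 4)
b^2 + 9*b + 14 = (b + 2)*(b + 7)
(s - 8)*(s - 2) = s^2 - 10*s + 16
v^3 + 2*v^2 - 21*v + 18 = (v - 3)*(v - 1)*(v + 6)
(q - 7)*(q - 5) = q^2 - 12*q + 35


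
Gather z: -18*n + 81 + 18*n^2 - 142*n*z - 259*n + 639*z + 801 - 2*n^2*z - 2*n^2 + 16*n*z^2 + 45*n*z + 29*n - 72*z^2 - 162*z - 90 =16*n^2 - 248*n + z^2*(16*n - 72) + z*(-2*n^2 - 97*n + 477) + 792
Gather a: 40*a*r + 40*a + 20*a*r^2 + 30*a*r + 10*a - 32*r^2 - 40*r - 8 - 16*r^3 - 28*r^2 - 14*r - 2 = a*(20*r^2 + 70*r + 50) - 16*r^3 - 60*r^2 - 54*r - 10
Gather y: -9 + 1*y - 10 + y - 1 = 2*y - 20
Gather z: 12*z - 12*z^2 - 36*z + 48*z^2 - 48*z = 36*z^2 - 72*z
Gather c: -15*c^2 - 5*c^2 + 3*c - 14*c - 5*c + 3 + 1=-20*c^2 - 16*c + 4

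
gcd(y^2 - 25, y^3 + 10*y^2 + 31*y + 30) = y + 5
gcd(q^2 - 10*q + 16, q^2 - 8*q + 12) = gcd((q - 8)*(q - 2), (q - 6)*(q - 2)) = q - 2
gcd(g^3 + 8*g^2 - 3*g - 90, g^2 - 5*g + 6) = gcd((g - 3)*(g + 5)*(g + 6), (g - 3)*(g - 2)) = g - 3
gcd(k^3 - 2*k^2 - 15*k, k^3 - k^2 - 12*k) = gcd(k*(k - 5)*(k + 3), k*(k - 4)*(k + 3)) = k^2 + 3*k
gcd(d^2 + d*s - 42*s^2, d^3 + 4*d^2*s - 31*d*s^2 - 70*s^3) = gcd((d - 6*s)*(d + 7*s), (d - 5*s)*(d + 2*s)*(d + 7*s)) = d + 7*s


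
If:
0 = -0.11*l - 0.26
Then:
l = -2.36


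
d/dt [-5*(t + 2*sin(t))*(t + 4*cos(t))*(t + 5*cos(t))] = 5*(t + 2*sin(t))*(t + 4*cos(t))*(5*sin(t) - 1) + 5*(t + 2*sin(t))*(t + 5*cos(t))*(4*sin(t) - 1) - 5*(t + 4*cos(t))*(t + 5*cos(t))*(2*cos(t) + 1)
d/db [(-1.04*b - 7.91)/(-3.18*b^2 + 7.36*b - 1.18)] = (-3.3072*b^2 - 50.3076*b + 59.4448)/(10.1124*b^4 - 46.8096*b^3 + 61.6744*b^2 - 17.3696*b + 1.3924)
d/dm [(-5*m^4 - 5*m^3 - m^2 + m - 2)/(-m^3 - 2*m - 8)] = (5*m^6 + 29*m^4 + 182*m^3 + 116*m^2 + 16*m - 12)/(m^6 + 4*m^4 + 16*m^3 + 4*m^2 + 32*m + 64)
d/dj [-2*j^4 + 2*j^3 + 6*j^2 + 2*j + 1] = -8*j^3 + 6*j^2 + 12*j + 2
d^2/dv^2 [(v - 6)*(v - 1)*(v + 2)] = 6*v - 10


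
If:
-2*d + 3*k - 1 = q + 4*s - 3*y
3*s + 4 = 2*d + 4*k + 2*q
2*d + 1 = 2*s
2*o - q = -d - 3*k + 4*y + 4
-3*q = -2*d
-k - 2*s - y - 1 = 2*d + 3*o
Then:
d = -81/2870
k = 3953/2870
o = -193/205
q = -27/1435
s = 677/1435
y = -1263/2870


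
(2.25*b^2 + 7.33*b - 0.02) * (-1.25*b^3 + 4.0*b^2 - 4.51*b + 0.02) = -2.8125*b^5 - 0.1625*b^4 + 19.1975*b^3 - 33.0933*b^2 + 0.2368*b - 0.0004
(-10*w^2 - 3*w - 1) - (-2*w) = -10*w^2 - w - 1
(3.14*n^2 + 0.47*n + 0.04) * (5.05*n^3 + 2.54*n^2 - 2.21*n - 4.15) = 15.857*n^5 + 10.3491*n^4 - 5.5436*n^3 - 13.9681*n^2 - 2.0389*n - 0.166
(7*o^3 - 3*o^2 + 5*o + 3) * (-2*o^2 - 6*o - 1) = -14*o^5 - 36*o^4 + o^3 - 33*o^2 - 23*o - 3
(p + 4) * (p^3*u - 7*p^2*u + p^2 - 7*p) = p^4*u - 3*p^3*u + p^3 - 28*p^2*u - 3*p^2 - 28*p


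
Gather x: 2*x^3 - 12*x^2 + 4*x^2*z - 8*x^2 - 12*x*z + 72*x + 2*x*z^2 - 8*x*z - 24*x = 2*x^3 + x^2*(4*z - 20) + x*(2*z^2 - 20*z + 48)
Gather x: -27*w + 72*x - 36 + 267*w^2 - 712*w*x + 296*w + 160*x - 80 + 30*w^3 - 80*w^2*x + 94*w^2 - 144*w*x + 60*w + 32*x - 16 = 30*w^3 + 361*w^2 + 329*w + x*(-80*w^2 - 856*w + 264) - 132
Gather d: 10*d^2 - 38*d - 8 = 10*d^2 - 38*d - 8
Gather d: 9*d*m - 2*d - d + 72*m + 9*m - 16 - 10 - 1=d*(9*m - 3) + 81*m - 27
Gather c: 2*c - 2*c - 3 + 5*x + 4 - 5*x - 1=0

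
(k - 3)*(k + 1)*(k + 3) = k^3 + k^2 - 9*k - 9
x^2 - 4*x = x*(x - 4)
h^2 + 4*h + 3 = (h + 1)*(h + 3)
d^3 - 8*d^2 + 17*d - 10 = (d - 5)*(d - 2)*(d - 1)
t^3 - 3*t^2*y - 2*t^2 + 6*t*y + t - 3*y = (t - 1)^2*(t - 3*y)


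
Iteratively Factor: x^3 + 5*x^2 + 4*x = (x)*(x^2 + 5*x + 4) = x*(x + 1)*(x + 4)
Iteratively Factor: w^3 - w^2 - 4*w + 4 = (w - 1)*(w^2 - 4) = (w - 1)*(w + 2)*(w - 2)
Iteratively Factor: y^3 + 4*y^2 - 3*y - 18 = (y - 2)*(y^2 + 6*y + 9) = (y - 2)*(y + 3)*(y + 3)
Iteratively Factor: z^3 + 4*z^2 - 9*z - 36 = (z + 3)*(z^2 + z - 12) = (z + 3)*(z + 4)*(z - 3)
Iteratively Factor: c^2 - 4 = (c + 2)*(c - 2)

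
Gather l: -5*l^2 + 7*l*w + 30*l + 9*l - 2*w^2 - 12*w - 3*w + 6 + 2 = -5*l^2 + l*(7*w + 39) - 2*w^2 - 15*w + 8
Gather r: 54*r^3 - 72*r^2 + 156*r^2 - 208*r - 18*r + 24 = 54*r^3 + 84*r^2 - 226*r + 24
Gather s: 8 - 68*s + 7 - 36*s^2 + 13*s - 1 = -36*s^2 - 55*s + 14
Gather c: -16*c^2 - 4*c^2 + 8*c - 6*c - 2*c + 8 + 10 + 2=20 - 20*c^2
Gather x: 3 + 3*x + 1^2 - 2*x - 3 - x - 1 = 0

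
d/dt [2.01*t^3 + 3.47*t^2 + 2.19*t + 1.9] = 6.03*t^2 + 6.94*t + 2.19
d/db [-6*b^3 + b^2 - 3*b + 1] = -18*b^2 + 2*b - 3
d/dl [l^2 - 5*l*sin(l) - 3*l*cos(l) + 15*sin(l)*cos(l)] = 3*l*sin(l) - 5*l*cos(l) + 2*l - 5*sin(l) - 3*cos(l) + 15*cos(2*l)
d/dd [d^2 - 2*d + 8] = 2*d - 2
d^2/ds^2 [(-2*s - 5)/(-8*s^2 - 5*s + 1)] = 2*((2*s + 5)*(16*s + 5)^2 - 2*(24*s + 25)*(8*s^2 + 5*s - 1))/(8*s^2 + 5*s - 1)^3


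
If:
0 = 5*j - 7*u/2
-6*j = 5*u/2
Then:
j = 0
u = 0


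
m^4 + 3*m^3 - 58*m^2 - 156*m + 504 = (m - 7)*(m - 2)*(m + 6)^2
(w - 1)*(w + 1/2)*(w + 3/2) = w^3 + w^2 - 5*w/4 - 3/4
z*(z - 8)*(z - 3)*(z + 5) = z^4 - 6*z^3 - 31*z^2 + 120*z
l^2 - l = l*(l - 1)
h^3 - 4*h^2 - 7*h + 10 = (h - 5)*(h - 1)*(h + 2)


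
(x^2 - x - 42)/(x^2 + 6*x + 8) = (x^2 - x - 42)/(x^2 + 6*x + 8)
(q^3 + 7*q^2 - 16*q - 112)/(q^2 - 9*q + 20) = (q^2 + 11*q + 28)/(q - 5)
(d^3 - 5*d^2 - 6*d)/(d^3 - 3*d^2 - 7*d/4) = 4*(-d^2 + 5*d + 6)/(-4*d^2 + 12*d + 7)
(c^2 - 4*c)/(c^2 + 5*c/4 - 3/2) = 4*c*(c - 4)/(4*c^2 + 5*c - 6)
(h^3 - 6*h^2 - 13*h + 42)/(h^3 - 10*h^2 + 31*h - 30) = (h^2 - 4*h - 21)/(h^2 - 8*h + 15)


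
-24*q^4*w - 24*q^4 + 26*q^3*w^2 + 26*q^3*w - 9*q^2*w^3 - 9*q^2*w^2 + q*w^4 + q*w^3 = (-4*q + w)*(-3*q + w)*(-2*q + w)*(q*w + q)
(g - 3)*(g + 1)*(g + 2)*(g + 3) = g^4 + 3*g^3 - 7*g^2 - 27*g - 18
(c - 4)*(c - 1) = c^2 - 5*c + 4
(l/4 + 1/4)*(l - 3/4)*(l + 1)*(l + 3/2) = l^4/4 + 11*l^3/16 + 11*l^2/32 - 3*l/8 - 9/32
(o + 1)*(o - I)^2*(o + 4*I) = o^4 + o^3 + 2*I*o^3 + 7*o^2 + 2*I*o^2 + 7*o - 4*I*o - 4*I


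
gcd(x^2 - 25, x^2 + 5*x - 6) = 1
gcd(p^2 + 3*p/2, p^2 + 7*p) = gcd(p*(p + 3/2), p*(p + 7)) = p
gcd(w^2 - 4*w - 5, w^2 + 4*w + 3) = w + 1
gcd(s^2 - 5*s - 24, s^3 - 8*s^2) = s - 8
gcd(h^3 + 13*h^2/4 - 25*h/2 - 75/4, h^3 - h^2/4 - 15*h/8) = h + 5/4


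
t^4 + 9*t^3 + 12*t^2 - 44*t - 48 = (t - 2)*(t + 1)*(t + 4)*(t + 6)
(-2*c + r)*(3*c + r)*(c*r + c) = -6*c^3*r - 6*c^3 + c^2*r^2 + c^2*r + c*r^3 + c*r^2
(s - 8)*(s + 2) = s^2 - 6*s - 16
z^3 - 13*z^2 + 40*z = z*(z - 8)*(z - 5)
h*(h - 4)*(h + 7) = h^3 + 3*h^2 - 28*h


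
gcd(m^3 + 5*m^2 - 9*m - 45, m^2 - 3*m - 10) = 1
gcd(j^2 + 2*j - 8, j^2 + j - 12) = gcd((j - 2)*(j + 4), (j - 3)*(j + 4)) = j + 4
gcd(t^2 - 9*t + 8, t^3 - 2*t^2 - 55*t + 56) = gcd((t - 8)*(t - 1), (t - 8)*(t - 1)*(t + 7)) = t^2 - 9*t + 8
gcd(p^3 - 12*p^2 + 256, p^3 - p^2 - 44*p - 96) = p^2 - 4*p - 32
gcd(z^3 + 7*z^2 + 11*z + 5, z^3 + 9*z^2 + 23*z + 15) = z^2 + 6*z + 5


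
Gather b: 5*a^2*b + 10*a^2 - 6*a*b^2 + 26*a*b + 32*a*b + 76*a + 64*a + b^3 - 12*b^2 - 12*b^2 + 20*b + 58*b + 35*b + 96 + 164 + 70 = 10*a^2 + 140*a + b^3 + b^2*(-6*a - 24) + b*(5*a^2 + 58*a + 113) + 330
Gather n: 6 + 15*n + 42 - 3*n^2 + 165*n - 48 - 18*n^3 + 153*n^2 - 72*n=-18*n^3 + 150*n^2 + 108*n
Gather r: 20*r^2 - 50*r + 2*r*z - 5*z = 20*r^2 + r*(2*z - 50) - 5*z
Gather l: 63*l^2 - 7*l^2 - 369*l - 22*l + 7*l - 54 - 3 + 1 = 56*l^2 - 384*l - 56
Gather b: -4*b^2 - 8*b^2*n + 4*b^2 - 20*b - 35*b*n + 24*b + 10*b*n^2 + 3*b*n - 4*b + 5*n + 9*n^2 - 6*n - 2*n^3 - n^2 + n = -8*b^2*n + b*(10*n^2 - 32*n) - 2*n^3 + 8*n^2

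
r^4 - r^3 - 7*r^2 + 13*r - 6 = (r - 2)*(r - 1)^2*(r + 3)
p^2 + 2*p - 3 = (p - 1)*(p + 3)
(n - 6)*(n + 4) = n^2 - 2*n - 24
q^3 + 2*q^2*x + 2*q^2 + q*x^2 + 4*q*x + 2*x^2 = (q + 2)*(q + x)^2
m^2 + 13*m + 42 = (m + 6)*(m + 7)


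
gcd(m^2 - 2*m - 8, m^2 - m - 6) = m + 2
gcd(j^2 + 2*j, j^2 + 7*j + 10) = j + 2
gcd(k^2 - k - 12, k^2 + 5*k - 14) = 1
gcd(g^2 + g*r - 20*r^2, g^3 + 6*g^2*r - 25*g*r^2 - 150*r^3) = g + 5*r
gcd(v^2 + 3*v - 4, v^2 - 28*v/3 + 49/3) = 1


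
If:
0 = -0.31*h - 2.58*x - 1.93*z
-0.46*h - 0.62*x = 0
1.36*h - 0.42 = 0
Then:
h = 0.31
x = -0.23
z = 0.26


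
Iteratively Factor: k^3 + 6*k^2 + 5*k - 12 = (k + 4)*(k^2 + 2*k - 3) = (k + 3)*(k + 4)*(k - 1)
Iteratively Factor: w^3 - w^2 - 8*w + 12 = (w - 2)*(w^2 + w - 6) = (w - 2)*(w + 3)*(w - 2)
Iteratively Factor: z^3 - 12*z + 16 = (z + 4)*(z^2 - 4*z + 4) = (z - 2)*(z + 4)*(z - 2)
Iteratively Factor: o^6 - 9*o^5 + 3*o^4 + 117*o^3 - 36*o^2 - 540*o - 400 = (o - 4)*(o^5 - 5*o^4 - 17*o^3 + 49*o^2 + 160*o + 100) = (o - 4)*(o + 2)*(o^4 - 7*o^3 - 3*o^2 + 55*o + 50) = (o - 4)*(o + 2)^2*(o^3 - 9*o^2 + 15*o + 25) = (o - 4)*(o + 1)*(o + 2)^2*(o^2 - 10*o + 25) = (o - 5)*(o - 4)*(o + 1)*(o + 2)^2*(o - 5)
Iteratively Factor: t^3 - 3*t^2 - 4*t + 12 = (t - 2)*(t^2 - t - 6) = (t - 2)*(t + 2)*(t - 3)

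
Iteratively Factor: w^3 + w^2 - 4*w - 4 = (w - 2)*(w^2 + 3*w + 2) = (w - 2)*(w + 2)*(w + 1)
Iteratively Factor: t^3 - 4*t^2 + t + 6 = (t - 3)*(t^2 - t - 2) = (t - 3)*(t - 2)*(t + 1)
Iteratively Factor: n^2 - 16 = (n - 4)*(n + 4)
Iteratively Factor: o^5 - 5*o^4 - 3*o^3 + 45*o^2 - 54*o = (o)*(o^4 - 5*o^3 - 3*o^2 + 45*o - 54) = o*(o + 3)*(o^3 - 8*o^2 + 21*o - 18) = o*(o - 3)*(o + 3)*(o^2 - 5*o + 6) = o*(o - 3)*(o - 2)*(o + 3)*(o - 3)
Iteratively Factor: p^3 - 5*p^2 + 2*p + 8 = (p - 4)*(p^2 - p - 2) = (p - 4)*(p + 1)*(p - 2)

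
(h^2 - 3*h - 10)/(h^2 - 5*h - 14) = (h - 5)/(h - 7)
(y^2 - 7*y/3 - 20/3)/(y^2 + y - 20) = (y + 5/3)/(y + 5)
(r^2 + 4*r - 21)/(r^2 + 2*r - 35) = (r - 3)/(r - 5)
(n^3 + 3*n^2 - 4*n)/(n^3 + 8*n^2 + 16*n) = (n - 1)/(n + 4)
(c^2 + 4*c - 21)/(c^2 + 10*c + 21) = (c - 3)/(c + 3)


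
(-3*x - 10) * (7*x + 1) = -21*x^2 - 73*x - 10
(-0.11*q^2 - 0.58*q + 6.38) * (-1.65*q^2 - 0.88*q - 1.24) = 0.1815*q^4 + 1.0538*q^3 - 9.8802*q^2 - 4.8952*q - 7.9112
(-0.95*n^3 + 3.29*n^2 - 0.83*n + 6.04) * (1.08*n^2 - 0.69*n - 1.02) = -1.026*n^5 + 4.2087*n^4 - 2.1975*n^3 + 3.7401*n^2 - 3.321*n - 6.1608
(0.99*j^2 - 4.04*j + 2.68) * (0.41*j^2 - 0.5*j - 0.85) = 0.4059*j^4 - 2.1514*j^3 + 2.2773*j^2 + 2.094*j - 2.278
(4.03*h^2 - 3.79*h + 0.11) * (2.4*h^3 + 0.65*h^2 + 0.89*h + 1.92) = 9.672*h^5 - 6.4765*h^4 + 1.3872*h^3 + 4.436*h^2 - 7.1789*h + 0.2112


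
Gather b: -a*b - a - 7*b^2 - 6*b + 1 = -a - 7*b^2 + b*(-a - 6) + 1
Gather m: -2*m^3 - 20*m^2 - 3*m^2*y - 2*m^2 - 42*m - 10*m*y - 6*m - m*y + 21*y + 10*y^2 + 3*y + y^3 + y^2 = -2*m^3 + m^2*(-3*y - 22) + m*(-11*y - 48) + y^3 + 11*y^2 + 24*y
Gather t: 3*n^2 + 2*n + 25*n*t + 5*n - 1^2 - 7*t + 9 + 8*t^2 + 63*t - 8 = 3*n^2 + 7*n + 8*t^2 + t*(25*n + 56)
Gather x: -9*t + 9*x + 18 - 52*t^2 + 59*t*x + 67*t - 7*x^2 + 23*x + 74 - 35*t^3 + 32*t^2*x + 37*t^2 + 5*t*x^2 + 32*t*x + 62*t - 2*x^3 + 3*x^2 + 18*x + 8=-35*t^3 - 15*t^2 + 120*t - 2*x^3 + x^2*(5*t - 4) + x*(32*t^2 + 91*t + 50) + 100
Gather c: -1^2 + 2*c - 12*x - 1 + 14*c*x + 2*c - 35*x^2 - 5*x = c*(14*x + 4) - 35*x^2 - 17*x - 2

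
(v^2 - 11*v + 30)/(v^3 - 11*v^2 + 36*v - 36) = (v - 5)/(v^2 - 5*v + 6)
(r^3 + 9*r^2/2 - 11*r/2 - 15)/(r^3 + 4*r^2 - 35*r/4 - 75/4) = 2*(r - 2)/(2*r - 5)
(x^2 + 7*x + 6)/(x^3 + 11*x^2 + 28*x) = (x^2 + 7*x + 6)/(x*(x^2 + 11*x + 28))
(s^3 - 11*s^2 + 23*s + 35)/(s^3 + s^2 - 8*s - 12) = (s^3 - 11*s^2 + 23*s + 35)/(s^3 + s^2 - 8*s - 12)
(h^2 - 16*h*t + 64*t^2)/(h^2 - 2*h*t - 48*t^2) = (h - 8*t)/(h + 6*t)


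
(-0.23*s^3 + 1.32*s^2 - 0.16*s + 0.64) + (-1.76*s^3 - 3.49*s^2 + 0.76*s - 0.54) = -1.99*s^3 - 2.17*s^2 + 0.6*s + 0.1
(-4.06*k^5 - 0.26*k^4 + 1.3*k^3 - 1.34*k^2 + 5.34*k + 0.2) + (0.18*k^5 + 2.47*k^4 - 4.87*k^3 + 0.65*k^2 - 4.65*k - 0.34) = -3.88*k^5 + 2.21*k^4 - 3.57*k^3 - 0.69*k^2 + 0.69*k - 0.14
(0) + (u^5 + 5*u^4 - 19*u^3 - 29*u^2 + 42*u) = u^5 + 5*u^4 - 19*u^3 - 29*u^2 + 42*u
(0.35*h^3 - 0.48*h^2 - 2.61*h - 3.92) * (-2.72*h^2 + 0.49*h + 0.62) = -0.952*h^5 + 1.4771*h^4 + 7.081*h^3 + 9.0859*h^2 - 3.539*h - 2.4304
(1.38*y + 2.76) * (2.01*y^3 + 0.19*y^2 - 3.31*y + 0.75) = 2.7738*y^4 + 5.8098*y^3 - 4.0434*y^2 - 8.1006*y + 2.07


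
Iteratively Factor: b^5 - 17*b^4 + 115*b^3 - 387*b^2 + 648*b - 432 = (b - 3)*(b^4 - 14*b^3 + 73*b^2 - 168*b + 144) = (b - 3)^2*(b^3 - 11*b^2 + 40*b - 48) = (b - 4)*(b - 3)^2*(b^2 - 7*b + 12) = (b - 4)*(b - 3)^3*(b - 4)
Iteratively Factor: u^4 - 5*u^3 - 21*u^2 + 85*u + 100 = (u - 5)*(u^3 - 21*u - 20) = (u - 5)^2*(u^2 + 5*u + 4) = (u - 5)^2*(u + 1)*(u + 4)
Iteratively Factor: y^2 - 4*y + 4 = (y - 2)*(y - 2)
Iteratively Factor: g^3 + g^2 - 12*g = (g - 3)*(g^2 + 4*g) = g*(g - 3)*(g + 4)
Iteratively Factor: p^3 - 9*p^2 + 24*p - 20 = (p - 5)*(p^2 - 4*p + 4) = (p - 5)*(p - 2)*(p - 2)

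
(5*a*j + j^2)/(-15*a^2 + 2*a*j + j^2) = -j/(3*a - j)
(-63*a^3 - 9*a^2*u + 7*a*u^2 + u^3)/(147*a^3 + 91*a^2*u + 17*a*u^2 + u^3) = (-3*a + u)/(7*a + u)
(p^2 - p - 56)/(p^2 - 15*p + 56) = (p + 7)/(p - 7)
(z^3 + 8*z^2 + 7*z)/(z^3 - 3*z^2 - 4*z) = (z + 7)/(z - 4)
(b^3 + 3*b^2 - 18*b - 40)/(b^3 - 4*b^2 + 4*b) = (b^3 + 3*b^2 - 18*b - 40)/(b*(b^2 - 4*b + 4))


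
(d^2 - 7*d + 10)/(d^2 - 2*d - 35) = (-d^2 + 7*d - 10)/(-d^2 + 2*d + 35)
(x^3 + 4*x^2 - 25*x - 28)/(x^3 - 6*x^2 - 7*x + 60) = (x^2 + 8*x + 7)/(x^2 - 2*x - 15)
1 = 1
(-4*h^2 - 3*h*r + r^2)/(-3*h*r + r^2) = (4*h^2 + 3*h*r - r^2)/(r*(3*h - r))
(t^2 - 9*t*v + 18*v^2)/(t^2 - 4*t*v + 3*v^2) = (t - 6*v)/(t - v)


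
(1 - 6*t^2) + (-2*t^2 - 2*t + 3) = -8*t^2 - 2*t + 4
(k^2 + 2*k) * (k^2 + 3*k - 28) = k^4 + 5*k^3 - 22*k^2 - 56*k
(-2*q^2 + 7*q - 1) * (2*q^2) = -4*q^4 + 14*q^3 - 2*q^2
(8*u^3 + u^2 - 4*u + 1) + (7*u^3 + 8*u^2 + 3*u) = 15*u^3 + 9*u^2 - u + 1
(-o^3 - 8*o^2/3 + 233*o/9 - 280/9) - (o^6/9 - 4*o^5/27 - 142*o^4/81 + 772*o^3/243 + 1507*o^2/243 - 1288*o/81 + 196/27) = -o^6/9 + 4*o^5/27 + 142*o^4/81 - 1015*o^3/243 - 2155*o^2/243 + 3385*o/81 - 1036/27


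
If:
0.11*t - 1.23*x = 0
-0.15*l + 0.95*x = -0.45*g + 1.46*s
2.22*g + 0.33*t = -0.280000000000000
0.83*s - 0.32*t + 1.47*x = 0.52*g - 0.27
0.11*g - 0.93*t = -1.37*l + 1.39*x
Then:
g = -0.39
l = 1.42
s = -0.16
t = 1.80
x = 0.16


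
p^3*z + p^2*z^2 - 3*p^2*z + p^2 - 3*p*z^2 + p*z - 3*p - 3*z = (p - 3)*(p + z)*(p*z + 1)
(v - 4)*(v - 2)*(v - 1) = v^3 - 7*v^2 + 14*v - 8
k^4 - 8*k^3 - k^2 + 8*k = k*(k - 8)*(k - 1)*(k + 1)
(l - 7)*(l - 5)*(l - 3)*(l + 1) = l^4 - 14*l^3 + 56*l^2 - 34*l - 105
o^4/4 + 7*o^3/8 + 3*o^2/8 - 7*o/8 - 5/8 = (o/2 + 1/2)^2*(o - 1)*(o + 5/2)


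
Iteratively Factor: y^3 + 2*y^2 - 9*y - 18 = (y + 3)*(y^2 - y - 6) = (y + 2)*(y + 3)*(y - 3)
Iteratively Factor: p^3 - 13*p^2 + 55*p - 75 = (p - 5)*(p^2 - 8*p + 15) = (p - 5)*(p - 3)*(p - 5)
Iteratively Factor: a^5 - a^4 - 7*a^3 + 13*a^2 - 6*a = (a - 1)*(a^4 - 7*a^2 + 6*a) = (a - 1)*(a + 3)*(a^3 - 3*a^2 + 2*a) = (a - 1)^2*(a + 3)*(a^2 - 2*a) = (a - 2)*(a - 1)^2*(a + 3)*(a)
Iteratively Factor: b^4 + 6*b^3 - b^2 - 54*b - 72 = (b + 3)*(b^3 + 3*b^2 - 10*b - 24) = (b + 3)*(b + 4)*(b^2 - b - 6) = (b - 3)*(b + 3)*(b + 4)*(b + 2)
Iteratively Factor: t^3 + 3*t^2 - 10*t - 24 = (t + 2)*(t^2 + t - 12) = (t + 2)*(t + 4)*(t - 3)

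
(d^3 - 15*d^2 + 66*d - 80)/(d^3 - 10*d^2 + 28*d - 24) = (d^2 - 13*d + 40)/(d^2 - 8*d + 12)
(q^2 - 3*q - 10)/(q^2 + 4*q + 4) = (q - 5)/(q + 2)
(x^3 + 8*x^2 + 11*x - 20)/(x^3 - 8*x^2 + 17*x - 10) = (x^2 + 9*x + 20)/(x^2 - 7*x + 10)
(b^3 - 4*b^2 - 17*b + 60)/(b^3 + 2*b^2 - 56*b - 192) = (b^2 - 8*b + 15)/(b^2 - 2*b - 48)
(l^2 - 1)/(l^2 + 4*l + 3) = (l - 1)/(l + 3)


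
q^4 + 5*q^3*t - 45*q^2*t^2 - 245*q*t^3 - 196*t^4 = (q - 7*t)*(q + t)*(q + 4*t)*(q + 7*t)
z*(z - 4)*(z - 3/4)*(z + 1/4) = z^4 - 9*z^3/2 + 29*z^2/16 + 3*z/4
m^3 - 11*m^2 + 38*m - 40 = (m - 5)*(m - 4)*(m - 2)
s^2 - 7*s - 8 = (s - 8)*(s + 1)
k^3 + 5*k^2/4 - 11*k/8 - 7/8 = (k - 1)*(k + 1/2)*(k + 7/4)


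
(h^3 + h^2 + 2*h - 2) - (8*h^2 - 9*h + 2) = h^3 - 7*h^2 + 11*h - 4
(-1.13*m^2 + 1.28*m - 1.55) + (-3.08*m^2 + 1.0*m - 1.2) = -4.21*m^2 + 2.28*m - 2.75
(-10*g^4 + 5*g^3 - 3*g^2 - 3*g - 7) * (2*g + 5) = -20*g^5 - 40*g^4 + 19*g^3 - 21*g^2 - 29*g - 35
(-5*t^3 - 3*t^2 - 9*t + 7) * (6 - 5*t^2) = 25*t^5 + 15*t^4 + 15*t^3 - 53*t^2 - 54*t + 42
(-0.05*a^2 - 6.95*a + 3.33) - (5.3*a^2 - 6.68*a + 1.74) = -5.35*a^2 - 0.27*a + 1.59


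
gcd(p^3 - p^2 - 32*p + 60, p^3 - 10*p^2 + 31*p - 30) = p^2 - 7*p + 10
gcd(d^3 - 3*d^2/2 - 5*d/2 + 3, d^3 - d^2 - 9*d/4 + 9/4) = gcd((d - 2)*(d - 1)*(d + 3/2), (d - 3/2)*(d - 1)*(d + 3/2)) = d^2 + d/2 - 3/2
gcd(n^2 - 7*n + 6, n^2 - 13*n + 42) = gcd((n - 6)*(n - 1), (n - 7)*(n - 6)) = n - 6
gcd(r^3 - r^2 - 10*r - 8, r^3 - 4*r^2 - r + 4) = r^2 - 3*r - 4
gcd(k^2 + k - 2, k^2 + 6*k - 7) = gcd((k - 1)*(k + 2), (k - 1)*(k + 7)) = k - 1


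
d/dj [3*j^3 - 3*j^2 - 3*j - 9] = 9*j^2 - 6*j - 3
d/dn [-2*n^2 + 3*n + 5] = 3 - 4*n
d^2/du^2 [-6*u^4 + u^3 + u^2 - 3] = -72*u^2 + 6*u + 2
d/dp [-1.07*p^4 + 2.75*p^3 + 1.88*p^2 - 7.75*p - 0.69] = -4.28*p^3 + 8.25*p^2 + 3.76*p - 7.75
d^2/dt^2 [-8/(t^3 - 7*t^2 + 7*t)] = 16*(t*(3*t - 7)*(t^2 - 7*t + 7) - (3*t^2 - 14*t + 7)^2)/(t^3*(t^2 - 7*t + 7)^3)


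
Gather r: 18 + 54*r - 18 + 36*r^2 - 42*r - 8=36*r^2 + 12*r - 8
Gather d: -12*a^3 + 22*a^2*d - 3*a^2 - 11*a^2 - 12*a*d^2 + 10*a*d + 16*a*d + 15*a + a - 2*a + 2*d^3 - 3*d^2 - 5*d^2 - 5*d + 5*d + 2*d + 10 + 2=-12*a^3 - 14*a^2 + 14*a + 2*d^3 + d^2*(-12*a - 8) + d*(22*a^2 + 26*a + 2) + 12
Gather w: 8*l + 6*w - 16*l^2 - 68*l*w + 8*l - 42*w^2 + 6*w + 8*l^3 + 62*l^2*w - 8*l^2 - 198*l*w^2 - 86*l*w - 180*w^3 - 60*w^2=8*l^3 - 24*l^2 + 16*l - 180*w^3 + w^2*(-198*l - 102) + w*(62*l^2 - 154*l + 12)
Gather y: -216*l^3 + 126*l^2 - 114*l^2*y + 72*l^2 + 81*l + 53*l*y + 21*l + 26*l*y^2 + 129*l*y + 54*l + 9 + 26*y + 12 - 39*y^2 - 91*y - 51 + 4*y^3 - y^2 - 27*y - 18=-216*l^3 + 198*l^2 + 156*l + 4*y^3 + y^2*(26*l - 40) + y*(-114*l^2 + 182*l - 92) - 48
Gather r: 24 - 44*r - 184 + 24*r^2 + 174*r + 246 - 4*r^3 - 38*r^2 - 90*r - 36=-4*r^3 - 14*r^2 + 40*r + 50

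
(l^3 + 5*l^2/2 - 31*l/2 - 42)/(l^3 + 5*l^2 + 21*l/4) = 2*(l^2 - l - 12)/(l*(2*l + 3))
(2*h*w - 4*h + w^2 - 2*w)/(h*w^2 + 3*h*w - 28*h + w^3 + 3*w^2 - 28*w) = (2*h*w - 4*h + w^2 - 2*w)/(h*w^2 + 3*h*w - 28*h + w^3 + 3*w^2 - 28*w)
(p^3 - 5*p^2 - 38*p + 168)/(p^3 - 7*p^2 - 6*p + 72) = (p^2 - p - 42)/(p^2 - 3*p - 18)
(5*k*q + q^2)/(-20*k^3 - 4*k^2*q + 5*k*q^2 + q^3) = q/(-4*k^2 + q^2)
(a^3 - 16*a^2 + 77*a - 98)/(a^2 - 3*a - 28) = (a^2 - 9*a + 14)/(a + 4)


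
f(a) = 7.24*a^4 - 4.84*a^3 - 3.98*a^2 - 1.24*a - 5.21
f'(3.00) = 626.12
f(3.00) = 411.01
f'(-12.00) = -52039.48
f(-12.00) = 157928.71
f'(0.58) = -5.09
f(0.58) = -7.39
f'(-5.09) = -4155.93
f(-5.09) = 5395.95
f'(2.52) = 349.94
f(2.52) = 180.91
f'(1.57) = 62.54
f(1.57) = 8.29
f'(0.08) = -1.95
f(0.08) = -5.34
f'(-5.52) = -5270.70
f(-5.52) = 7416.38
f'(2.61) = 393.97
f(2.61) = 214.36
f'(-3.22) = -1093.02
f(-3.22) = 897.43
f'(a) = 28.96*a^3 - 14.52*a^2 - 7.96*a - 1.24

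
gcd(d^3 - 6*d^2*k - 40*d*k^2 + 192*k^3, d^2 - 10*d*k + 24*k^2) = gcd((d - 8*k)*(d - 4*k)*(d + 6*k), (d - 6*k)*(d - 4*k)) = d - 4*k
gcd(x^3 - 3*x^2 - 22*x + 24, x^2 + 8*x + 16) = x + 4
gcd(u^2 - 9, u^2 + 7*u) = 1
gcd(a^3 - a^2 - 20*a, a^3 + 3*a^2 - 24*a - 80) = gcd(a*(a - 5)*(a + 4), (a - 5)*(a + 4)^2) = a^2 - a - 20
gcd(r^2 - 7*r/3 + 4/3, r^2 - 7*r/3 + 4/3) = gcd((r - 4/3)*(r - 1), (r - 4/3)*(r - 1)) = r^2 - 7*r/3 + 4/3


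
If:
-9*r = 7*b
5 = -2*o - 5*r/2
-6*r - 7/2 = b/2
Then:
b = 21/25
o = -101/60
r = -49/75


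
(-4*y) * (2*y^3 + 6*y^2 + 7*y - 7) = -8*y^4 - 24*y^3 - 28*y^2 + 28*y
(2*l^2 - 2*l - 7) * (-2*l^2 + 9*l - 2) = -4*l^4 + 22*l^3 - 8*l^2 - 59*l + 14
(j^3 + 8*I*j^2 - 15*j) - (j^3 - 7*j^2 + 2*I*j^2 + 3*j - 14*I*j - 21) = 7*j^2 + 6*I*j^2 - 18*j + 14*I*j + 21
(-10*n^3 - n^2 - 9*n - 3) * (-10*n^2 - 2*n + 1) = 100*n^5 + 30*n^4 + 82*n^3 + 47*n^2 - 3*n - 3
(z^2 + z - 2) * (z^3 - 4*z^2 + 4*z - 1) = z^5 - 3*z^4 - 2*z^3 + 11*z^2 - 9*z + 2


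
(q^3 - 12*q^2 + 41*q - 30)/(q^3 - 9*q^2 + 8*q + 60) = (q - 1)/(q + 2)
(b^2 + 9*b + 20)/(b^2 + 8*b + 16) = (b + 5)/(b + 4)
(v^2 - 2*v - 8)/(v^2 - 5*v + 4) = (v + 2)/(v - 1)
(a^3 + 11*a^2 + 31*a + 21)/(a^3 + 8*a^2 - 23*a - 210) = (a^2 + 4*a + 3)/(a^2 + a - 30)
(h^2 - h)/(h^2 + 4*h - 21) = h*(h - 1)/(h^2 + 4*h - 21)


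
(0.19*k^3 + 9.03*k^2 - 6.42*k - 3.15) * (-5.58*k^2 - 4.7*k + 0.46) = -1.0602*k^5 - 51.2804*k^4 - 6.52999999999999*k^3 + 51.9048*k^2 + 11.8518*k - 1.449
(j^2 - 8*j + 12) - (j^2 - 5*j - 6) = 18 - 3*j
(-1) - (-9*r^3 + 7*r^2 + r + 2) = 9*r^3 - 7*r^2 - r - 3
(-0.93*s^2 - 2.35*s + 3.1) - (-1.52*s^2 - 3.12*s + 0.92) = 0.59*s^2 + 0.77*s + 2.18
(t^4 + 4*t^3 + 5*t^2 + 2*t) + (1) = t^4 + 4*t^3 + 5*t^2 + 2*t + 1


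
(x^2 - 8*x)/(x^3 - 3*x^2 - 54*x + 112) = x/(x^2 + 5*x - 14)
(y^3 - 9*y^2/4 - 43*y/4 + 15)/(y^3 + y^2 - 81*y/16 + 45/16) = 4*(y - 4)/(4*y - 3)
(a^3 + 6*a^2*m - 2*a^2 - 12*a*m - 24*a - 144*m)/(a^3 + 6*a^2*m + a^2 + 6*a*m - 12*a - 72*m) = (a - 6)/(a - 3)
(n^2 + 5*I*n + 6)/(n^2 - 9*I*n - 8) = (n + 6*I)/(n - 8*I)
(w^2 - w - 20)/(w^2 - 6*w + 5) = (w + 4)/(w - 1)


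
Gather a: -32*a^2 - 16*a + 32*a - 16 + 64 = -32*a^2 + 16*a + 48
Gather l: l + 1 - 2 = l - 1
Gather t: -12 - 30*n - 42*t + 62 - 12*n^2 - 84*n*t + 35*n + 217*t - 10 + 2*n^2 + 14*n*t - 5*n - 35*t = -10*n^2 + t*(140 - 70*n) + 40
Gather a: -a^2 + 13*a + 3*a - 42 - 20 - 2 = -a^2 + 16*a - 64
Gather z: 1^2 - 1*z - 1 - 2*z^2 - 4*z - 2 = -2*z^2 - 5*z - 2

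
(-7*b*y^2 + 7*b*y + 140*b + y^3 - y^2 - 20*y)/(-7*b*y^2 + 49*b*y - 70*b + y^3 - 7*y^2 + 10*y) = (y + 4)/(y - 2)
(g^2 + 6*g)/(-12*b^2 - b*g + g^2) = g*(-g - 6)/(12*b^2 + b*g - g^2)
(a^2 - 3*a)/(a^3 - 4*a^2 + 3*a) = 1/(a - 1)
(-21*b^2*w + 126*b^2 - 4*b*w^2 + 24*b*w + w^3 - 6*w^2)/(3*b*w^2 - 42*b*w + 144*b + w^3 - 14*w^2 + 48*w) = (-7*b + w)/(w - 8)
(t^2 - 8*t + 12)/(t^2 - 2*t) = (t - 6)/t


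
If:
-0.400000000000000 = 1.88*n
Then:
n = -0.21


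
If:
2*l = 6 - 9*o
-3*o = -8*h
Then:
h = 3*o/8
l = 3 - 9*o/2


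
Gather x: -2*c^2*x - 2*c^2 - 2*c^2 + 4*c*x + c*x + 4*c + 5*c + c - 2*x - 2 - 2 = -4*c^2 + 10*c + x*(-2*c^2 + 5*c - 2) - 4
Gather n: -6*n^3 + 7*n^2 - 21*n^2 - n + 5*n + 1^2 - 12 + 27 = -6*n^3 - 14*n^2 + 4*n + 16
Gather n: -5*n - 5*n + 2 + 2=4 - 10*n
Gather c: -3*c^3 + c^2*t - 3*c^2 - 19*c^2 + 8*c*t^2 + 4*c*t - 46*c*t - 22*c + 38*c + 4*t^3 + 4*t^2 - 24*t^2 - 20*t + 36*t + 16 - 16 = -3*c^3 + c^2*(t - 22) + c*(8*t^2 - 42*t + 16) + 4*t^3 - 20*t^2 + 16*t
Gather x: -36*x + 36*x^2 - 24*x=36*x^2 - 60*x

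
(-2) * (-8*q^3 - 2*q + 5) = 16*q^3 + 4*q - 10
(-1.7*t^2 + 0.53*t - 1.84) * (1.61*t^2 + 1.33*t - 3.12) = -2.737*t^4 - 1.4077*t^3 + 3.0465*t^2 - 4.1008*t + 5.7408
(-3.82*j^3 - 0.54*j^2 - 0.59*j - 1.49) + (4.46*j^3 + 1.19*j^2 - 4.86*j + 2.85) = 0.64*j^3 + 0.65*j^2 - 5.45*j + 1.36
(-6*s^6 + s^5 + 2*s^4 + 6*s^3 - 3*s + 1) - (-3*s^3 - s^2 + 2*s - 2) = -6*s^6 + s^5 + 2*s^4 + 9*s^3 + s^2 - 5*s + 3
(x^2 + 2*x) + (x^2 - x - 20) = 2*x^2 + x - 20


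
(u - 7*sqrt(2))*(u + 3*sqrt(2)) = u^2 - 4*sqrt(2)*u - 42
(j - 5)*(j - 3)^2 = j^3 - 11*j^2 + 39*j - 45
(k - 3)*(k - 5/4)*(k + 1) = k^3 - 13*k^2/4 - k/2 + 15/4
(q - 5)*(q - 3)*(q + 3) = q^3 - 5*q^2 - 9*q + 45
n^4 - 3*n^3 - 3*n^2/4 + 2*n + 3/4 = (n - 3)*(n - 1)*(n + 1/2)^2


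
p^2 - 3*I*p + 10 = (p - 5*I)*(p + 2*I)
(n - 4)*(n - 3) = n^2 - 7*n + 12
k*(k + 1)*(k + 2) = k^3 + 3*k^2 + 2*k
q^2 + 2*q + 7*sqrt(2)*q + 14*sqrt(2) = (q + 2)*(q + 7*sqrt(2))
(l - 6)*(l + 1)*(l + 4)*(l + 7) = l^4 + 6*l^3 - 33*l^2 - 206*l - 168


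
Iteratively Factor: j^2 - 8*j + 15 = (j - 3)*(j - 5)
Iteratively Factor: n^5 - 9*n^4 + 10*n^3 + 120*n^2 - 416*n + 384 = (n - 4)*(n^4 - 5*n^3 - 10*n^2 + 80*n - 96) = (n - 4)*(n - 2)*(n^3 - 3*n^2 - 16*n + 48) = (n - 4)^2*(n - 2)*(n^2 + n - 12) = (n - 4)^2*(n - 3)*(n - 2)*(n + 4)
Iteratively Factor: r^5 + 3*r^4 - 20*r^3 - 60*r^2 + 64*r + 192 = (r + 4)*(r^4 - r^3 - 16*r^2 + 4*r + 48) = (r + 3)*(r + 4)*(r^3 - 4*r^2 - 4*r + 16) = (r + 2)*(r + 3)*(r + 4)*(r^2 - 6*r + 8) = (r - 4)*(r + 2)*(r + 3)*(r + 4)*(r - 2)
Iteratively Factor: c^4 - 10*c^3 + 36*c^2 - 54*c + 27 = (c - 1)*(c^3 - 9*c^2 + 27*c - 27) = (c - 3)*(c - 1)*(c^2 - 6*c + 9) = (c - 3)^2*(c - 1)*(c - 3)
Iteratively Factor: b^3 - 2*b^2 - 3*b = (b + 1)*(b^2 - 3*b) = (b - 3)*(b + 1)*(b)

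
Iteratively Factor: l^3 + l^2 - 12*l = (l - 3)*(l^2 + 4*l) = (l - 3)*(l + 4)*(l)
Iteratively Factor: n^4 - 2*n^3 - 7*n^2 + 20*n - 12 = (n + 3)*(n^3 - 5*n^2 + 8*n - 4) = (n - 2)*(n + 3)*(n^2 - 3*n + 2) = (n - 2)*(n - 1)*(n + 3)*(n - 2)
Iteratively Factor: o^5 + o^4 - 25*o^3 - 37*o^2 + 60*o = (o + 4)*(o^4 - 3*o^3 - 13*o^2 + 15*o) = (o + 3)*(o + 4)*(o^3 - 6*o^2 + 5*o) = (o - 5)*(o + 3)*(o + 4)*(o^2 - o) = (o - 5)*(o - 1)*(o + 3)*(o + 4)*(o)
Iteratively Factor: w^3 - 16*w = (w + 4)*(w^2 - 4*w) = (w - 4)*(w + 4)*(w)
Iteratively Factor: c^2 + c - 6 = (c + 3)*(c - 2)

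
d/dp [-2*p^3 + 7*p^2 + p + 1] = -6*p^2 + 14*p + 1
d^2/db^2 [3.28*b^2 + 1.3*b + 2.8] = 6.56000000000000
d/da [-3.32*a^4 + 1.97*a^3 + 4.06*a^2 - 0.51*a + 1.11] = -13.28*a^3 + 5.91*a^2 + 8.12*a - 0.51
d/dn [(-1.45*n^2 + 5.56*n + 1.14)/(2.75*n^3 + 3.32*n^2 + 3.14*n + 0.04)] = (3.9875*n^4 - 30.58*n^3 - 32.4172*n^2 - 7.6856*n - 3.3572)/(7.5625*n^6 + 18.26*n^5 + 28.2924*n^4 + 21.0696*n^3 + 10.1252*n^2 + 0.2512*n + 0.0016)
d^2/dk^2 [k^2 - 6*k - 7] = 2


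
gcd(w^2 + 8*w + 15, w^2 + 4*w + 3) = w + 3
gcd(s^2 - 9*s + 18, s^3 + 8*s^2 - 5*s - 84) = s - 3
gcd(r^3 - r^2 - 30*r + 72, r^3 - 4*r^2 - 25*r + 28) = 1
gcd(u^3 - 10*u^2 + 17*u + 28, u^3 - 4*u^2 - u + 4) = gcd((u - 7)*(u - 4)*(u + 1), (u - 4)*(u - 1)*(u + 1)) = u^2 - 3*u - 4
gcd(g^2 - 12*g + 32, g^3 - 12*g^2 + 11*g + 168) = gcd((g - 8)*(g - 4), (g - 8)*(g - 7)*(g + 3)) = g - 8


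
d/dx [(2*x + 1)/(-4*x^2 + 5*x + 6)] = (8*x^2 + 8*x + 7)/(16*x^4 - 40*x^3 - 23*x^2 + 60*x + 36)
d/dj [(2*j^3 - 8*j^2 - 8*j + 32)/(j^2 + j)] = 2*(j^4 + 2*j^3 - 32*j - 16)/(j^2*(j^2 + 2*j + 1))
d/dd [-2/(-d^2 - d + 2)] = 2*(-2*d - 1)/(d^2 + d - 2)^2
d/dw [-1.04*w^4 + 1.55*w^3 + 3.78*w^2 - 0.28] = w*(-4.16*w^2 + 4.65*w + 7.56)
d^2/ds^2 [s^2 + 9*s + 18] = 2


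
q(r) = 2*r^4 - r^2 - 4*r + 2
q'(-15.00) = -26974.00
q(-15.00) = 101087.00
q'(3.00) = 206.00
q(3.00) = 143.00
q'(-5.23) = -1137.99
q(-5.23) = 1491.93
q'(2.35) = 95.12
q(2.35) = 48.07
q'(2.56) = 125.10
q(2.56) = 71.11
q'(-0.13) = -3.76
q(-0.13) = 2.50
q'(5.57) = 1367.33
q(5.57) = 1873.78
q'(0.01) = -4.02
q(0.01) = 1.96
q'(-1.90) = -55.07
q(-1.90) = 32.05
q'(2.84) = 173.57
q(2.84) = 112.68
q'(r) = 8*r^3 - 2*r - 4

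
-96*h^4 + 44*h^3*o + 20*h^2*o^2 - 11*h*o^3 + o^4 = (-8*h + o)*(-3*h + o)*(-2*h + o)*(2*h + o)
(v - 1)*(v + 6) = v^2 + 5*v - 6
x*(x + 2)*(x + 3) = x^3 + 5*x^2 + 6*x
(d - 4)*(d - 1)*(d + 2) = d^3 - 3*d^2 - 6*d + 8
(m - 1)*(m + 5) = m^2 + 4*m - 5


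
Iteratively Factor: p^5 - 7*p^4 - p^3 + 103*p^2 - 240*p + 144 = (p - 1)*(p^4 - 6*p^3 - 7*p^2 + 96*p - 144) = (p - 3)*(p - 1)*(p^3 - 3*p^2 - 16*p + 48) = (p - 4)*(p - 3)*(p - 1)*(p^2 + p - 12) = (p - 4)*(p - 3)^2*(p - 1)*(p + 4)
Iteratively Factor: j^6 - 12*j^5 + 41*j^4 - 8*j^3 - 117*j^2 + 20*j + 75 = (j - 5)*(j^5 - 7*j^4 + 6*j^3 + 22*j^2 - 7*j - 15) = (j - 5)*(j + 1)*(j^4 - 8*j^3 + 14*j^2 + 8*j - 15) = (j - 5)*(j + 1)^2*(j^3 - 9*j^2 + 23*j - 15) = (j - 5)*(j - 1)*(j + 1)^2*(j^2 - 8*j + 15) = (j - 5)^2*(j - 1)*(j + 1)^2*(j - 3)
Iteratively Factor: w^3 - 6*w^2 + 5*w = (w - 1)*(w^2 - 5*w) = (w - 5)*(w - 1)*(w)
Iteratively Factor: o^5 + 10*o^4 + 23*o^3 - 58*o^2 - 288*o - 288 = (o + 2)*(o^4 + 8*o^3 + 7*o^2 - 72*o - 144) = (o + 2)*(o + 4)*(o^3 + 4*o^2 - 9*o - 36) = (o + 2)*(o + 4)^2*(o^2 - 9) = (o - 3)*(o + 2)*(o + 4)^2*(o + 3)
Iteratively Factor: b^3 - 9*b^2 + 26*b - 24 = (b - 4)*(b^2 - 5*b + 6) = (b - 4)*(b - 2)*(b - 3)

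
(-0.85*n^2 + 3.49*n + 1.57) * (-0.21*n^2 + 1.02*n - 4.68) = 0.1785*n^4 - 1.5999*n^3 + 7.2081*n^2 - 14.7318*n - 7.3476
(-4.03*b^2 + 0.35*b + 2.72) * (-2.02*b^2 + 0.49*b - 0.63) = 8.1406*b^4 - 2.6817*b^3 - 2.784*b^2 + 1.1123*b - 1.7136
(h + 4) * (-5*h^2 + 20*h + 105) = -5*h^3 + 185*h + 420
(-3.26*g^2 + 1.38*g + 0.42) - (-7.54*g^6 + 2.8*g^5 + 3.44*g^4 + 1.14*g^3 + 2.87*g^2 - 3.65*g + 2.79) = 7.54*g^6 - 2.8*g^5 - 3.44*g^4 - 1.14*g^3 - 6.13*g^2 + 5.03*g - 2.37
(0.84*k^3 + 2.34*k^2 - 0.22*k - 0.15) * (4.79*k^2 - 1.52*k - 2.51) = 4.0236*k^5 + 9.9318*k^4 - 6.719*k^3 - 6.2575*k^2 + 0.7802*k + 0.3765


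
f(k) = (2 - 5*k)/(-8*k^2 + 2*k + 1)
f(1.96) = 0.30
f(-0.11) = 3.73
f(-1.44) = -0.50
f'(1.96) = -0.15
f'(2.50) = -0.09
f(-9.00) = -0.07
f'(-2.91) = -0.08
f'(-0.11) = -27.86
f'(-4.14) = -0.04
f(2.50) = 0.24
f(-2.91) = -0.23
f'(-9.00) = -0.00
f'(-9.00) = -0.00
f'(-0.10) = -24.31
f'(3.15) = -0.06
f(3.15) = 0.19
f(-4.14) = -0.16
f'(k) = (2 - 5*k)*(16*k - 2)/(-8*k^2 + 2*k + 1)^2 - 5/(-8*k^2 + 2*k + 1)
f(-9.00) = -0.07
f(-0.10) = 3.47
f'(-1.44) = -0.40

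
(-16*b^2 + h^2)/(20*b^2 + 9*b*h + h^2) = (-4*b + h)/(5*b + h)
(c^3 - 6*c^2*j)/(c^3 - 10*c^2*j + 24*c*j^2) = c/(c - 4*j)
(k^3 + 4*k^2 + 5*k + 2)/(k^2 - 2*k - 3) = (k^2 + 3*k + 2)/(k - 3)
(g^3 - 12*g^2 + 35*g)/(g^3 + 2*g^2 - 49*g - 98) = g*(g - 5)/(g^2 + 9*g + 14)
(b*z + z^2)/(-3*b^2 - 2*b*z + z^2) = z/(-3*b + z)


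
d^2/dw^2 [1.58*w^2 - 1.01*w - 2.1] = 3.16000000000000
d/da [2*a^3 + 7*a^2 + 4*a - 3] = 6*a^2 + 14*a + 4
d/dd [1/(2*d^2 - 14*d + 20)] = (7/2 - d)/(d^2 - 7*d + 10)^2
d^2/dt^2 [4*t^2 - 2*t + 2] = 8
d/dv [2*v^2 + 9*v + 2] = 4*v + 9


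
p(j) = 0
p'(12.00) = 0.00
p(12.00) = 0.00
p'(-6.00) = 0.00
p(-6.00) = 0.00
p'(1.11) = 0.00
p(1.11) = 0.00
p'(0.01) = 0.00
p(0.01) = 0.00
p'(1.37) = 0.00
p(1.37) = 0.00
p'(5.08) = 0.00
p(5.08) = 0.00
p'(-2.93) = 0.00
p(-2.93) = 0.00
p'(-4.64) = 0.00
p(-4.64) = 0.00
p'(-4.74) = 0.00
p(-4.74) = 0.00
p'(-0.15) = 0.00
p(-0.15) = 0.00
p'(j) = 0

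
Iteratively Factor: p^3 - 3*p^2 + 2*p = (p - 2)*(p^2 - p) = (p - 2)*(p - 1)*(p)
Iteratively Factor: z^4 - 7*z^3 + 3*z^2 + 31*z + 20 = (z + 1)*(z^3 - 8*z^2 + 11*z + 20) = (z - 4)*(z + 1)*(z^2 - 4*z - 5) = (z - 4)*(z + 1)^2*(z - 5)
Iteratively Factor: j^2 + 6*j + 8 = (j + 4)*(j + 2)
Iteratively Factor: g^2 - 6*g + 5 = (g - 1)*(g - 5)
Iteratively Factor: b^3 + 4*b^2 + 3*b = (b + 3)*(b^2 + b) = (b + 1)*(b + 3)*(b)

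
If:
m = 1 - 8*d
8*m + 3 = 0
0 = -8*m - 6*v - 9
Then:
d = 11/64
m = -3/8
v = -1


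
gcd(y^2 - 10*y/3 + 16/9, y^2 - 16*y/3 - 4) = 1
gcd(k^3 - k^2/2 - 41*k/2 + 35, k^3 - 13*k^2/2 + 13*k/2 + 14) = k - 7/2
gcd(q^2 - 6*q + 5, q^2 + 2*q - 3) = q - 1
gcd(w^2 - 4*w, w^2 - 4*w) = w^2 - 4*w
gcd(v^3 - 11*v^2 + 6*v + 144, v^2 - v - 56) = v - 8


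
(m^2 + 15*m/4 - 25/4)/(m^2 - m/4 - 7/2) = (-4*m^2 - 15*m + 25)/(-4*m^2 + m + 14)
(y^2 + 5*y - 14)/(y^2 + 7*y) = (y - 2)/y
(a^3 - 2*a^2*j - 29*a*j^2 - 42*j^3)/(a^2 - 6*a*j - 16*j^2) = (a^2 - 4*a*j - 21*j^2)/(a - 8*j)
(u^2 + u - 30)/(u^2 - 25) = (u + 6)/(u + 5)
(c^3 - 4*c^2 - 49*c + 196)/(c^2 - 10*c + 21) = (c^2 + 3*c - 28)/(c - 3)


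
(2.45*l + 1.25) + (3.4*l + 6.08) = 5.85*l + 7.33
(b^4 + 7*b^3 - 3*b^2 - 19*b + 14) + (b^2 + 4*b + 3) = b^4 + 7*b^3 - 2*b^2 - 15*b + 17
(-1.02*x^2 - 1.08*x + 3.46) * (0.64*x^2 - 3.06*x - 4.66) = -0.6528*x^4 + 2.43*x^3 + 10.2724*x^2 - 5.5548*x - 16.1236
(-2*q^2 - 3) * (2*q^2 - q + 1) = -4*q^4 + 2*q^3 - 8*q^2 + 3*q - 3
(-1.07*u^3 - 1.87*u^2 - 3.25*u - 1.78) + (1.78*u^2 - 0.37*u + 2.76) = -1.07*u^3 - 0.0900000000000001*u^2 - 3.62*u + 0.98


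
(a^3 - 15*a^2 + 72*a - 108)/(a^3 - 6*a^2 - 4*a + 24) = (a^2 - 9*a + 18)/(a^2 - 4)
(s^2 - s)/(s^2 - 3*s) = (s - 1)/(s - 3)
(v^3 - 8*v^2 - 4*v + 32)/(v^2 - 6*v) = (v^3 - 8*v^2 - 4*v + 32)/(v*(v - 6))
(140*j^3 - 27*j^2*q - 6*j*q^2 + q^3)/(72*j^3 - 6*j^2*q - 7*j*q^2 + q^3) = (-35*j^2 - 2*j*q + q^2)/(-18*j^2 - 3*j*q + q^2)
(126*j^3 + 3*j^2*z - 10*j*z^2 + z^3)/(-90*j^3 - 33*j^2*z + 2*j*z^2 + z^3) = (-7*j + z)/(5*j + z)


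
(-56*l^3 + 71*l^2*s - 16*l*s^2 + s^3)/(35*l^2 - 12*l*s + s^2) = (8*l^2 - 9*l*s + s^2)/(-5*l + s)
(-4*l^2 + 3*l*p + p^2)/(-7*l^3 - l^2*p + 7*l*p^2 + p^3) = (4*l + p)/(7*l^2 + 8*l*p + p^2)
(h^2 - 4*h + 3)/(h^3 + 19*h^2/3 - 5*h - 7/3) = 3*(h - 3)/(3*h^2 + 22*h + 7)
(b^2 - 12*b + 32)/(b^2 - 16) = (b - 8)/(b + 4)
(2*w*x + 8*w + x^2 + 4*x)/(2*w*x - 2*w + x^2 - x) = (x + 4)/(x - 1)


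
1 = 1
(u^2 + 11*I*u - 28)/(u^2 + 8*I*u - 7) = (u + 4*I)/(u + I)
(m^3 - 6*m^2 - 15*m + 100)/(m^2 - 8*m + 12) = (m^3 - 6*m^2 - 15*m + 100)/(m^2 - 8*m + 12)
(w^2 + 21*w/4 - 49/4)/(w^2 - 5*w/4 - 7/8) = 2*(w + 7)/(2*w + 1)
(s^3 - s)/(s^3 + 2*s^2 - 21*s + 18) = s*(s + 1)/(s^2 + 3*s - 18)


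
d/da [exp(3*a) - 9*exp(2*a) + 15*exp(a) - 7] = 3*(exp(2*a) - 6*exp(a) + 5)*exp(a)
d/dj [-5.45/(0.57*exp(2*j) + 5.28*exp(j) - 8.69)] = (6.213*exp(j) + 28.776)*exp(j)/(0.57*exp(2*j) + 5.28*exp(j) - 8.69)^2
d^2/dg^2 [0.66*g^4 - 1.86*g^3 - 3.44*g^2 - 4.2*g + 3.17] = 7.92*g^2 - 11.16*g - 6.88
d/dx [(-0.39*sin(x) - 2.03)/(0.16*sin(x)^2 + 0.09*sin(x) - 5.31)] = (0.0624*sin(x)^2 + 0.6496*sin(x) + 2.2536)*cos(x)/(0.0256*sin(x)^4 + 0.0288*sin(x)^3 - 1.6911*sin(x)^2 - 0.9558*sin(x) + 28.1961)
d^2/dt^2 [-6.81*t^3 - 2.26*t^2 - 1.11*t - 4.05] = -40.86*t - 4.52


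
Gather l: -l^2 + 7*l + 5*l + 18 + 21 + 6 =-l^2 + 12*l + 45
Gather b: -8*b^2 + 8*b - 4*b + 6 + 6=-8*b^2 + 4*b + 12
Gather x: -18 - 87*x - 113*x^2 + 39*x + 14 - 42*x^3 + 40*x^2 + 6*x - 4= -42*x^3 - 73*x^2 - 42*x - 8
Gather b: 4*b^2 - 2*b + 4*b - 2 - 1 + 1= 4*b^2 + 2*b - 2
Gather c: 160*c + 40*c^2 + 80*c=40*c^2 + 240*c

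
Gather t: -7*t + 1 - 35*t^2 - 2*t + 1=-35*t^2 - 9*t + 2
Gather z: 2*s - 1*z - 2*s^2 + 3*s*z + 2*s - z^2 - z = -2*s^2 + 4*s - z^2 + z*(3*s - 2)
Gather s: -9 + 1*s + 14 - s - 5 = 0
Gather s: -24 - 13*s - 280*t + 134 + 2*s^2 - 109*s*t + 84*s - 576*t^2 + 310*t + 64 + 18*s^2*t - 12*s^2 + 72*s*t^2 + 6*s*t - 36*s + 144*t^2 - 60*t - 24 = s^2*(18*t - 10) + s*(72*t^2 - 103*t + 35) - 432*t^2 - 30*t + 150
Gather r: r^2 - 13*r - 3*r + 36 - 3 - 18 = r^2 - 16*r + 15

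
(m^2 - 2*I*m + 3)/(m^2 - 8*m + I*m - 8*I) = (m - 3*I)/(m - 8)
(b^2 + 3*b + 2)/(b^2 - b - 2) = (b + 2)/(b - 2)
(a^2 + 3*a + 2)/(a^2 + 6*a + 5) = (a + 2)/(a + 5)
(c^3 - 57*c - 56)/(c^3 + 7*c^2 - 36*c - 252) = (c^2 - 7*c - 8)/(c^2 - 36)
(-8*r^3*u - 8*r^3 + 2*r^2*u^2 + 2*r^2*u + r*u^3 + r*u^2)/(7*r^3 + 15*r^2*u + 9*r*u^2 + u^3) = r*(-8*r^2*u - 8*r^2 + 2*r*u^2 + 2*r*u + u^3 + u^2)/(7*r^3 + 15*r^2*u + 9*r*u^2 + u^3)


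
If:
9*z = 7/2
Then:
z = 7/18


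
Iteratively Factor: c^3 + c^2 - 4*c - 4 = (c - 2)*(c^2 + 3*c + 2) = (c - 2)*(c + 1)*(c + 2)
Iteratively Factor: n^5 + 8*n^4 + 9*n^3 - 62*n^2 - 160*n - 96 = (n + 2)*(n^4 + 6*n^3 - 3*n^2 - 56*n - 48) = (n - 3)*(n + 2)*(n^3 + 9*n^2 + 24*n + 16) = (n - 3)*(n + 2)*(n + 4)*(n^2 + 5*n + 4) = (n - 3)*(n + 1)*(n + 2)*(n + 4)*(n + 4)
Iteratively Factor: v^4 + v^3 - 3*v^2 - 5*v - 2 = (v + 1)*(v^3 - 3*v - 2) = (v + 1)^2*(v^2 - v - 2) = (v + 1)^3*(v - 2)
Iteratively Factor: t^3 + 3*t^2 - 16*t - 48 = (t + 3)*(t^2 - 16) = (t - 4)*(t + 3)*(t + 4)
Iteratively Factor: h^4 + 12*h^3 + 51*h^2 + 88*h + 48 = (h + 4)*(h^3 + 8*h^2 + 19*h + 12) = (h + 4)^2*(h^2 + 4*h + 3) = (h + 3)*(h + 4)^2*(h + 1)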